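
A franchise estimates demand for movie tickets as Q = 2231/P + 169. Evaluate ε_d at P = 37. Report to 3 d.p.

-0.263

At P = 37, Q = 229.297.
dQ/dP = −2231/P² = -1.630.
ε = (dQ/dP)(P/Q) = (-1.630)(37/229.297).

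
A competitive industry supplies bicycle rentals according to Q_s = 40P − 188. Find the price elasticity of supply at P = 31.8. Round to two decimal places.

1.17

At P = 31.8, Q_s = 1084.
dQ_s/dP = 40.
ε_s = (dQ_s/dP)(P/Q_s) = (40)(31.8/1084).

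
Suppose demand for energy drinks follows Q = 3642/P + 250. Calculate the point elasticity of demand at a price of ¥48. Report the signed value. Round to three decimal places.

-0.233

At P = 48, Q = 325.875.
dQ/dP = −3642/P² = -1.581.
ε = (dQ/dP)(P/Q) = (-1.581)(48/325.875).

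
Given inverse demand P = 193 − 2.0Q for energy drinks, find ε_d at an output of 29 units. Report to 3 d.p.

-2.328

At Q = 29, P = 193 − 2.0(29) = 135.00.
dP/dQ = −2.0, so dQ/dP = 1/(−2.0) = -0.500.
ε = (dQ/dP)(P/Q) = (-0.500)(135.00/29).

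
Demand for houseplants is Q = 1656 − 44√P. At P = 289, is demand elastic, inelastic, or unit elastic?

inelastic

Q = 908, dQ/dP = -1.294.
ε = (dQ/dP)(P/Q) ≈ -0.412.
|ε| = 0.41 < 1.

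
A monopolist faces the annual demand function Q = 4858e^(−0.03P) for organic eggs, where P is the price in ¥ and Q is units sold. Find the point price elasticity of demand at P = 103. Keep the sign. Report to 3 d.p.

At P = 103, Q = 221.048.
dQ/dP = −0.03·4858e^(−0.03P) = −0.03Q = -6.631.
ε = (dQ/dP)(P/Q) = (-6.631)(103/221.048).
|ε| > 1, so demand is elastic at this price.

-3.090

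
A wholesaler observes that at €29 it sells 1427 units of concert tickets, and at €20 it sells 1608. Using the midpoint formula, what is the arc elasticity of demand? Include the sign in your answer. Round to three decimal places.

ΔQ = 1608 − 1427 = 181; ΔP = 20 − 29 = -9.
Midpoints: P̄ = 24.50, Q̄ = 1517.5.
ε = (ΔQ/ΔP)(P̄/Q̄) = (181/-9)(24.50/1517.5).

-0.325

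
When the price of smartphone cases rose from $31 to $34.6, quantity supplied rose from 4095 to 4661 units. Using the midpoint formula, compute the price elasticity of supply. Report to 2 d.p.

1.18

ΔQ = 4661 − 4095 = 566; ΔP = 34.6 − 31 = 3.6.
Midpoints: P̄ = 32.80, Q̄ = 4378.0.
ε_s = (ΔQ/ΔP)(P̄/Q̄) = (566/3.6)(32.80/4378.0).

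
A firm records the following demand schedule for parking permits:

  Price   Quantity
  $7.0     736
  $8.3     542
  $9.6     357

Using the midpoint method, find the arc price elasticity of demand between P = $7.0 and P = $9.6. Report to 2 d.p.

At P = 7.0, Q = 736; at P = 9.6, Q = 357.
ΔQ = -379, ΔP = 2.6. Midpoints: P̄ = 8.30, Q̄ = 546.5.
ε = (ΔQ/ΔP)(P̄/Q̄) = (-379/2.6)(8.30/546.5).

-2.21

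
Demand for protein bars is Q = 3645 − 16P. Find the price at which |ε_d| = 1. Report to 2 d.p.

For linear demand Q = a − bP, ε = −bP/(a − bP). |ε| = 1 when bP = a − bP, i.e. P = a/(2b).
P = 3645/(2·16) = 3645/32 = 113.9062.

113.91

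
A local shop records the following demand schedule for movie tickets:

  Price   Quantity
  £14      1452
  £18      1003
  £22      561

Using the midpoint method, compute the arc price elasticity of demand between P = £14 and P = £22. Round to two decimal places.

At P = 14, Q = 1452; at P = 22, Q = 561.
ΔQ = -891, ΔP = 8. Midpoints: P̄ = 18.00, Q̄ = 1006.5.
ε = (ΔQ/ΔP)(P̄/Q̄) = (-891/8)(18.00/1006.5).

-1.99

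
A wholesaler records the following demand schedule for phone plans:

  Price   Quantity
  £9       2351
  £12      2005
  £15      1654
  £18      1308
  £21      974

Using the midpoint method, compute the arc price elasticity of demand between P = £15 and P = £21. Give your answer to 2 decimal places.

At P = 15, Q = 1654; at P = 21, Q = 974.
ΔQ = -680, ΔP = 6. Midpoints: P̄ = 18.00, Q̄ = 1314.0.
ε = (ΔQ/ΔP)(P̄/Q̄) = (-680/6)(18.00/1314.0).

-1.55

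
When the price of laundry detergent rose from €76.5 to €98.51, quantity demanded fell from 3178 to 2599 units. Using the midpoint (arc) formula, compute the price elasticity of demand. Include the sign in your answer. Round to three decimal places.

ΔQ = 2599 − 3178 = -579; ΔP = 98.51 − 76.5 = 22.01.
Midpoints: P̄ = 87.50, Q̄ = 2888.5.
ε = (ΔQ/ΔP)(P̄/Q̄) = (-579/22.01)(87.50/2888.5).

-0.797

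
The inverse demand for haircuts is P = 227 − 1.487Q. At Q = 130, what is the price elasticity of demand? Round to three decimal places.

-0.174

At Q = 130, P = 227 − 1.487(130) = 33.69.
dP/dQ = −1.487, so dQ/dP = 1/(−1.487) = -0.672.
ε = (dQ/dP)(P/Q) = (-0.672)(33.69/130).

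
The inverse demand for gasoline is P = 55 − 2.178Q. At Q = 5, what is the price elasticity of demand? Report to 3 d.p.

-4.051

At Q = 5, P = 55 − 2.178(5) = 44.11.
dP/dQ = −2.178, so dQ/dP = 1/(−2.178) = -0.459.
ε = (dQ/dP)(P/Q) = (-0.459)(44.11/5).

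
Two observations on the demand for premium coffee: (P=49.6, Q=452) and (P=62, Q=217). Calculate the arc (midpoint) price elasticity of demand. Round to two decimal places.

-3.16

ΔQ = 217 − 452 = -235; ΔP = 62 − 49.6 = 12.4.
Midpoints: P̄ = 55.80, Q̄ = 334.5.
ε = (ΔQ/ΔP)(P̄/Q̄) = (-235/12.4)(55.80/334.5).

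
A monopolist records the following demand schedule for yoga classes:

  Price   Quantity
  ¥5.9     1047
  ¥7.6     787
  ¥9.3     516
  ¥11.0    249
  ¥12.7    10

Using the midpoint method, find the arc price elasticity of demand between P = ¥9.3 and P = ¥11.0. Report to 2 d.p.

-4.17

At P = 9.3, Q = 516; at P = 11.0, Q = 249.
ΔQ = -267, ΔP = 1.7. Midpoints: P̄ = 10.15, Q̄ = 382.5.
ε = (ΔQ/ΔP)(P̄/Q̄) = (-267/1.7)(10.15/382.5).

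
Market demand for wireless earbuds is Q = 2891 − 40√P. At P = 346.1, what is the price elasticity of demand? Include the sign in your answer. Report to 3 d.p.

-0.173

At P = 346.1, Q = 2146.849.
dQ/dP = −40/(2√P) = -1.075.
ε = (dQ/dP)(P/Q) = (-1.075)(346.1/2146.849).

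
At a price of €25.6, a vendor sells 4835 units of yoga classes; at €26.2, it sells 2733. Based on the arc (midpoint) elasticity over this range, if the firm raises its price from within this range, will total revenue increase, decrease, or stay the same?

Arc ε = (-2102/0.6)(25.90/3784.0) ≈ -23.979.
|ε| = 23.98 > 1, so demand is elastic. A price rise therefore reduces total revenue.

decrease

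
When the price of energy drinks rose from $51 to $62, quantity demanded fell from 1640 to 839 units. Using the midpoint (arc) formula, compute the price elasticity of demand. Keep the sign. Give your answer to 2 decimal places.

ΔQ = 839 − 1640 = -801; ΔP = 62 − 51 = 11.
Midpoints: P̄ = 56.50, Q̄ = 1239.5.
ε = (ΔQ/ΔP)(P̄/Q̄) = (-801/11)(56.50/1239.5).

-3.32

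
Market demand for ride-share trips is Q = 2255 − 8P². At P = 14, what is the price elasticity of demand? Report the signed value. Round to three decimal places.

At P = 14, Q = 687.
dQ/dP = −16P = -224.
ε = (dQ/dP)(P/Q) = (-224)(14/687).

-4.565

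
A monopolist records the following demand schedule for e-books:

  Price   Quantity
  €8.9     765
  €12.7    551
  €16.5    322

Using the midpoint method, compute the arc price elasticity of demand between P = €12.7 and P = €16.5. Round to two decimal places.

At P = 12.7, Q = 551; at P = 16.5, Q = 322.
ΔQ = -229, ΔP = 3.8. Midpoints: P̄ = 14.60, Q̄ = 436.5.
ε = (ΔQ/ΔP)(P̄/Q̄) = (-229/3.8)(14.60/436.5).

-2.02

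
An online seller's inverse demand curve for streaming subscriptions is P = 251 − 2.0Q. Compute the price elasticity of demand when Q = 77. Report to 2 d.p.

-0.63

At Q = 77, P = 251 − 2.0(77) = 97.00.
dP/dQ = −2.0, so dQ/dP = 1/(−2.0) = -0.500.
ε = (dQ/dP)(P/Q) = (-0.500)(97.00/77).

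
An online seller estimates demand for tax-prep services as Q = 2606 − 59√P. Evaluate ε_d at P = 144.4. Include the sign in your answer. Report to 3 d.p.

At P = 144.4, Q = 1897.017.
dQ/dP = −59/(2√P) = -2.455.
ε = (dQ/dP)(P/Q) = (-2.455)(144.4/1897.017).

-0.187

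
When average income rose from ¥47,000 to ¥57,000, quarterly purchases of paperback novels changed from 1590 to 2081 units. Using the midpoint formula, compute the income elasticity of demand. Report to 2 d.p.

1.39

ΔQ = 491, ΔI = 10000. Midpoints: Ī = 52,000, Q̄ = 1835.5.
ε_I = (ΔQ/ΔI)(Ī/Q̄) = (491/10000)(52000/1835.5).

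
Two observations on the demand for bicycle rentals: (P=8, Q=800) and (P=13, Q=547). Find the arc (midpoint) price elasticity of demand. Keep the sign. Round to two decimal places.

ΔQ = 547 − 800 = -253; ΔP = 13 − 8 = 5.
Midpoints: P̄ = 10.50, Q̄ = 673.5.
ε = (ΔQ/ΔP)(P̄/Q̄) = (-253/5)(10.50/673.5).

-0.79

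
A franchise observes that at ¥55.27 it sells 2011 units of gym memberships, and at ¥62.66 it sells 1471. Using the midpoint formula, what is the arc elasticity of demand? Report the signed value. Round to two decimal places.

-2.47

ΔQ = 1471 − 2011 = -540; ΔP = 62.66 − 55.27 = 7.39.
Midpoints: P̄ = 58.97, Q̄ = 1741.0.
ε = (ΔQ/ΔP)(P̄/Q̄) = (-540/7.39)(58.97/1741.0).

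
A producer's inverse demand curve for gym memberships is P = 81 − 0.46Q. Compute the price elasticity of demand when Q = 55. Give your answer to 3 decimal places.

At Q = 55, P = 81 − 0.46(55) = 55.70.
dP/dQ = −0.46, so dQ/dP = 1/(−0.46) = -2.174.
ε = (dQ/dP)(P/Q) = (-2.174)(55.70/55).

-2.202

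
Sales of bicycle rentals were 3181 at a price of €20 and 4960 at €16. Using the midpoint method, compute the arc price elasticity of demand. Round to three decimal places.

-1.967

ΔQ = 4960 − 3181 = 1779; ΔP = 16 − 20 = -4.
Midpoints: P̄ = 18.00, Q̄ = 4070.5.
ε = (ΔQ/ΔP)(P̄/Q̄) = (1779/-4)(18.00/4070.5).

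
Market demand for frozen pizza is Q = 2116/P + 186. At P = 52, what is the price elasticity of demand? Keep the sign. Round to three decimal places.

-0.180

At P = 52, Q = 226.692.
dQ/dP = −2116/P² = -0.783.
ε = (dQ/dP)(P/Q) = (-0.783)(52/226.692).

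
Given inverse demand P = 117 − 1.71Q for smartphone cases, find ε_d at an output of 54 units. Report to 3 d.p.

-0.267

At Q = 54, P = 117 − 1.71(54) = 24.66.
dP/dQ = −1.71, so dQ/dP = 1/(−1.71) = -0.585.
ε = (dQ/dP)(P/Q) = (-0.585)(24.66/54).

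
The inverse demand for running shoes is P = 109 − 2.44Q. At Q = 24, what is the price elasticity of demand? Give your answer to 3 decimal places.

At Q = 24, P = 109 − 2.44(24) = 50.44.
dP/dQ = −2.44, so dQ/dP = 1/(−2.44) = -0.410.
ε = (dQ/dP)(P/Q) = (-0.410)(50.44/24).

-0.861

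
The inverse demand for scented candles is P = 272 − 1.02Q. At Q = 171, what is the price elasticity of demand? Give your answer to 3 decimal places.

-0.559

At Q = 171, P = 272 − 1.02(171) = 97.58.
dP/dQ = −1.02, so dQ/dP = 1/(−1.02) = -0.980.
ε = (dQ/dP)(P/Q) = (-0.980)(97.58/171).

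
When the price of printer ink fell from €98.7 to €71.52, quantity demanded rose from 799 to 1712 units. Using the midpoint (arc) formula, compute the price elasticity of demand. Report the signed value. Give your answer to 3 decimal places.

-2.277

ΔQ = 1712 − 799 = 913; ΔP = 71.52 − 98.7 = -27.18.
Midpoints: P̄ = 85.11, Q̄ = 1255.5.
ε = (ΔQ/ΔP)(P̄/Q̄) = (913/-27.18)(85.11/1255.5).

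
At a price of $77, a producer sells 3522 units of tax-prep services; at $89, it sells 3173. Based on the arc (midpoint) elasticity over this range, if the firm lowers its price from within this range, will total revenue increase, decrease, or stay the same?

decrease

Arc ε = (-349/12)(83.00/3347.5) ≈ -0.721.
|ε| = 0.72 < 1, so demand is inelastic. A price cut therefore reduces total revenue.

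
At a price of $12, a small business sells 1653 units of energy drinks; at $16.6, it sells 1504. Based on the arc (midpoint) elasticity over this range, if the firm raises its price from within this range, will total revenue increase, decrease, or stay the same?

Arc ε = (-149/4.6)(14.30/1578.5) ≈ -0.293.
|ε| = 0.29 < 1, so demand is inelastic. A price rise therefore raises total revenue.

increase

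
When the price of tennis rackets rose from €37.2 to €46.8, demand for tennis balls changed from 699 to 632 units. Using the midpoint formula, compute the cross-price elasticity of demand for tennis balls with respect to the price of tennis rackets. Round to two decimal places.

ΔQ_x = 632 − 699 = -67; ΔP_y = 46.8 − 37.2 = 9.6.
Midpoints: P̄_y = 42.00, Q̄_x = 665.5.
ε_xy = (ΔQ_x/ΔP_y)(P̄_y/Q̄_x) = (-67/9.6)(42.00/665.5).

-0.44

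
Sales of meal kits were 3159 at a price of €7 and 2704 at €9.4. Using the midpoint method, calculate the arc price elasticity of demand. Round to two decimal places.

ΔQ = 2704 − 3159 = -455; ΔP = 9.4 − 7 = 2.4.
Midpoints: P̄ = 8.20, Q̄ = 2931.5.
ε = (ΔQ/ΔP)(P̄/Q̄) = (-455/2.4)(8.20/2931.5).

-0.53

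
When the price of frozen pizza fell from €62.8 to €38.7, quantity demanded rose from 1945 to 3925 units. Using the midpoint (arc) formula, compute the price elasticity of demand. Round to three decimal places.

-1.421

ΔQ = 3925 − 1945 = 1980; ΔP = 38.7 − 62.8 = -24.1.
Midpoints: P̄ = 50.75, Q̄ = 2935.0.
ε = (ΔQ/ΔP)(P̄/Q̄) = (1980/-24.1)(50.75/2935.0).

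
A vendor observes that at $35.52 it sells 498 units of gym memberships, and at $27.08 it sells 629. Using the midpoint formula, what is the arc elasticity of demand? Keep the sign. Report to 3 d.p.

ΔQ = 629 − 498 = 131; ΔP = 27.08 − 35.52 = -8.44.
Midpoints: P̄ = 31.30, Q̄ = 563.5.
ε = (ΔQ/ΔP)(P̄/Q̄) = (131/-8.44)(31.30/563.5).

-0.862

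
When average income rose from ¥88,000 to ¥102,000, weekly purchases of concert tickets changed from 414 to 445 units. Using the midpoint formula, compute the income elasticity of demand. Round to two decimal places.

ΔQ = 31, ΔI = 14000. Midpoints: Ī = 95,000, Q̄ = 429.5.
ε_I = (ΔQ/ΔI)(Ī/Q̄) = (31/14000)(95000/429.5).
ε_I > 0, so the good is normal.

0.49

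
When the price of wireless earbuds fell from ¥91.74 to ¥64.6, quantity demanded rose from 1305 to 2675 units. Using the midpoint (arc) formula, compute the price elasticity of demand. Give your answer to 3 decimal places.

ΔQ = 2675 − 1305 = 1370; ΔP = 64.6 − 91.74 = -27.14.
Midpoints: P̄ = 78.17, Q̄ = 1990.0.
ε = (ΔQ/ΔP)(P̄/Q̄) = (1370/-27.14)(78.17/1990.0).

-1.983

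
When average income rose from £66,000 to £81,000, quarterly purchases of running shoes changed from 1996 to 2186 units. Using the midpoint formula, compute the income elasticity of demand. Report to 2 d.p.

ΔQ = 190, ΔI = 15000. Midpoints: Ī = 73,500, Q̄ = 2091.0.
ε_I = (ΔQ/ΔI)(Ī/Q̄) = (190/15000)(73500/2091.0).

0.45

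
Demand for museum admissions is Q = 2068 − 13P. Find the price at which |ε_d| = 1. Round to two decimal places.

For linear demand Q = a − bP, ε = −bP/(a − bP). |ε| = 1 when bP = a − bP, i.e. P = a/(2b).
P = 2068/(2·13) = 2068/26 = 79.5385.

79.54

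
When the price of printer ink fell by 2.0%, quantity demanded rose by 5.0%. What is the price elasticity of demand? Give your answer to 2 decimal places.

ε = %ΔQ / %ΔP = (5.0)/(-2.0) = -2.500.

-2.50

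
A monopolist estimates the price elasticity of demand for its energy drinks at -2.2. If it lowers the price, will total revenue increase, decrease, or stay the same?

increase

|ε| = 2.20 > 1, so demand is elastic. A price cut therefore raises total revenue.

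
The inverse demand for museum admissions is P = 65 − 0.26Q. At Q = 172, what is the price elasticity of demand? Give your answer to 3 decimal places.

-0.453

At Q = 172, P = 65 − 0.26(172) = 20.28.
dP/dQ = −0.26, so dQ/dP = 1/(−0.26) = -3.846.
ε = (dQ/dP)(P/Q) = (-3.846)(20.28/172).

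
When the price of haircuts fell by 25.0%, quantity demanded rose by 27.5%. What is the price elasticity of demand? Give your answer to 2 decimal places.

-1.10

ε = %ΔQ / %ΔP = (27.5)/(-25.0) = -1.100.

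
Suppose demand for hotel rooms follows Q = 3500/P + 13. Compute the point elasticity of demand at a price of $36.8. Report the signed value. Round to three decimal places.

At P = 36.8, Q = 108.109.
dQ/dP = −3500/P² = -2.584.
ε = (dQ/dP)(P/Q) = (-2.584)(36.8/108.109).
|ε| < 1, so demand is inelastic at this price.

-0.880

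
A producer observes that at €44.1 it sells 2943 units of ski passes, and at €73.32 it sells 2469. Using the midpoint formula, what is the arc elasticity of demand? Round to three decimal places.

ΔQ = 2469 − 2943 = -474; ΔP = 73.32 − 44.1 = 29.22.
Midpoints: P̄ = 58.71, Q̄ = 2706.0.
ε = (ΔQ/ΔP)(P̄/Q̄) = (-474/29.22)(58.71/2706.0).

-0.352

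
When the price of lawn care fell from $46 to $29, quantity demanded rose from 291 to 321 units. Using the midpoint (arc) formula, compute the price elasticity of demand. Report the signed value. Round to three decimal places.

ΔQ = 321 − 291 = 30; ΔP = 29 − 46 = -17.
Midpoints: P̄ = 37.50, Q̄ = 306.0.
ε = (ΔQ/ΔP)(P̄/Q̄) = (30/-17)(37.50/306.0).

-0.216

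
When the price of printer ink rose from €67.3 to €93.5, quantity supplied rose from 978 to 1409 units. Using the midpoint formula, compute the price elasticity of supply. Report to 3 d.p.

1.108

ΔQ = 1409 − 978 = 431; ΔP = 93.5 − 67.3 = 26.2.
Midpoints: P̄ = 80.40, Q̄ = 1193.5.
ε_s = (ΔQ/ΔP)(P̄/Q̄) = (431/26.2)(80.40/1193.5).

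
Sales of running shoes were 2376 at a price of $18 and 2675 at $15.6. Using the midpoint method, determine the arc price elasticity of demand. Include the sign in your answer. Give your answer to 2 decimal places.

ΔQ = 2675 − 2376 = 299; ΔP = 15.6 − 18 = -2.4.
Midpoints: P̄ = 16.80, Q̄ = 2525.5.
ε = (ΔQ/ΔP)(P̄/Q̄) = (299/-2.4)(16.80/2525.5).

-0.83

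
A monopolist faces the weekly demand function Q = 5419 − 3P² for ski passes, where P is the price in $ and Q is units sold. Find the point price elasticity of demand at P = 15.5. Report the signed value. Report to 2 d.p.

At P = 15.5, Q = 4698.250.
dQ/dP = −6P = -93.
ε = (dQ/dP)(P/Q) = (-93)(15.5/4698.250).
|ε| < 1, so demand is inelastic at this price.

-0.31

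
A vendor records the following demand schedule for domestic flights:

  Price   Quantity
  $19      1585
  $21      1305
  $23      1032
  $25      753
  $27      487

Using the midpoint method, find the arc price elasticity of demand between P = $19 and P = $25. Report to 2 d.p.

At P = 19, Q = 1585; at P = 25, Q = 753.
ΔQ = -832, ΔP = 6. Midpoints: P̄ = 22.00, Q̄ = 1169.0.
ε = (ΔQ/ΔP)(P̄/Q̄) = (-832/6)(22.00/1169.0).

-2.61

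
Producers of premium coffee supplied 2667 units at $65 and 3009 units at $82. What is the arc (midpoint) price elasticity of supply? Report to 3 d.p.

ΔQ = 3009 − 2667 = 342; ΔP = 82 − 65 = 17.
Midpoints: P̄ = 73.50, Q̄ = 2838.0.
ε_s = (ΔQ/ΔP)(P̄/Q̄) = (342/17)(73.50/2838.0).

0.521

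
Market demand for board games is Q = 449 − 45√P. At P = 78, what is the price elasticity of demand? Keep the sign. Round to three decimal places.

At P = 78, Q = 51.571.
dQ/dP = −45/(2√P) = -2.548.
ε = (dQ/dP)(P/Q) = (-2.548)(78/51.571).

-3.853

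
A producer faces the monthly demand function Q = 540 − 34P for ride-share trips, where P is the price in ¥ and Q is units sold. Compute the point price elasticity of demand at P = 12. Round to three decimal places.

At P = 12, Q = 132.
dQ/dP = −34.
ε = (dQ/dP)(P/Q) = (-34)(12/132).
|ε| > 1, so demand is elastic at this price.

-3.091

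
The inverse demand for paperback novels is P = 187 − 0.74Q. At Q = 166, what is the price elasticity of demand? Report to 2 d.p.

-0.52

At Q = 166, P = 187 − 0.74(166) = 64.16.
dP/dQ = −0.74, so dQ/dP = 1/(−0.74) = -1.351.
ε = (dQ/dP)(P/Q) = (-1.351)(64.16/166).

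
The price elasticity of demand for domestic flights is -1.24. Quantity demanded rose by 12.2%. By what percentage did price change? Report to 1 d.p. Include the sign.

%ΔP ≈ %ΔQ / ε = (12.2%)/(-1.24) = -9.84%.

-9.8%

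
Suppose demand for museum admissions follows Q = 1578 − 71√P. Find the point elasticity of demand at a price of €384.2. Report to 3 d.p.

-3.734

At P = 384.2, Q = 186.328.
dQ/dP = −71/(2√P) = -1.811.
ε = (dQ/dP)(P/Q) = (-1.811)(384.2/186.328).
|ε| > 1, so demand is elastic at this price.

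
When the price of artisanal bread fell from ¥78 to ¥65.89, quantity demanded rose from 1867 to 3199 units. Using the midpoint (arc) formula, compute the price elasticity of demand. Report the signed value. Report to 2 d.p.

ΔQ = 3199 − 1867 = 1332; ΔP = 65.89 − 78 = -12.11.
Midpoints: P̄ = 71.94, Q̄ = 2533.0.
ε = (ΔQ/ΔP)(P̄/Q̄) = (1332/-12.11)(71.94/2533.0).

-3.12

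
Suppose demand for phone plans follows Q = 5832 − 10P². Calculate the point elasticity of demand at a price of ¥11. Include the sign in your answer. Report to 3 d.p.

-0.524

At P = 11, Q = 4622.
dQ/dP = −20P = -220.
ε = (dQ/dP)(P/Q) = (-220)(11/4622).
|ε| < 1, so demand is inelastic at this price.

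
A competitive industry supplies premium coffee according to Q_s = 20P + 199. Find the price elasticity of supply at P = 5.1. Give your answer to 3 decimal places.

At P = 5.1, Q_s = 301.
dQ_s/dP = 20.
ε_s = (dQ_s/dP)(P/Q_s) = (20)(5.1/301).

0.339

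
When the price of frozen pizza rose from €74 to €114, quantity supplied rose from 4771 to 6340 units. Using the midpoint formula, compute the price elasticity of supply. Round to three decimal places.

ΔQ = 6340 − 4771 = 1569; ΔP = 114 − 74 = 40.
Midpoints: P̄ = 94.00, Q̄ = 5555.5.
ε_s = (ΔQ/ΔP)(P̄/Q̄) = (1569/40)(94.00/5555.5).

0.664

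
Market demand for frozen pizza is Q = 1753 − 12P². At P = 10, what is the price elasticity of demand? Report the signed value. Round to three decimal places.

-4.340

At P = 10, Q = 553.
dQ/dP = −24P = -240.
ε = (dQ/dP)(P/Q) = (-240)(10/553).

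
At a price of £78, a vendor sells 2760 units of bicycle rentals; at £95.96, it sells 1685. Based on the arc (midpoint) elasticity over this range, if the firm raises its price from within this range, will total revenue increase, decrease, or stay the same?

Arc ε = (-1075/17.96)(86.98/2222.5) ≈ -2.343.
|ε| = 2.34 > 1, so demand is elastic. A price rise therefore reduces total revenue.

decrease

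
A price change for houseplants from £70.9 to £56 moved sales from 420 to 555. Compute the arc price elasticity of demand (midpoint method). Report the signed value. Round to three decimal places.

-1.179

ΔQ = 555 − 420 = 135; ΔP = 56 − 70.9 = -14.9.
Midpoints: P̄ = 63.45, Q̄ = 487.5.
ε = (ΔQ/ΔP)(P̄/Q̄) = (135/-14.9)(63.45/487.5).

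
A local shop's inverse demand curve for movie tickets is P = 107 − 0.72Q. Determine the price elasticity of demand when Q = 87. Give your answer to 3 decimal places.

At Q = 87, P = 107 − 0.72(87) = 44.36.
dP/dQ = −0.72, so dQ/dP = 1/(−0.72) = -1.389.
ε = (dQ/dP)(P/Q) = (-1.389)(44.36/87).

-0.708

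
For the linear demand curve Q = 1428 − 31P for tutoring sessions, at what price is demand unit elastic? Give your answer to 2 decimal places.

For linear demand Q = a − bP, ε = −bP/(a − bP). |ε| = 1 when bP = a − bP, i.e. P = a/(2b).
P = 1428/(2·31) = 1428/62 = 23.0323.

23.03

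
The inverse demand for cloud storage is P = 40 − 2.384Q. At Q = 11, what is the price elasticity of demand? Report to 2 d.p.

At Q = 11, P = 40 − 2.384(11) = 13.78.
dP/dQ = −2.384, so dQ/dP = 1/(−2.384) = -0.419.
ε = (dQ/dP)(P/Q) = (-0.419)(13.78/11).

-0.53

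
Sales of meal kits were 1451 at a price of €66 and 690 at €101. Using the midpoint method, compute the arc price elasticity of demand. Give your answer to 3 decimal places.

-1.696

ΔQ = 690 − 1451 = -761; ΔP = 101 − 66 = 35.
Midpoints: P̄ = 83.50, Q̄ = 1070.5.
ε = (ΔQ/ΔP)(P̄/Q̄) = (-761/35)(83.50/1070.5).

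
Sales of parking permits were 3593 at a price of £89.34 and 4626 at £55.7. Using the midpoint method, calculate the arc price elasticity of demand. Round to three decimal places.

ΔQ = 4626 − 3593 = 1033; ΔP = 55.7 − 89.34 = -33.64.
Midpoints: P̄ = 72.52, Q̄ = 4109.5.
ε = (ΔQ/ΔP)(P̄/Q̄) = (1033/-33.64)(72.52/4109.5).

-0.542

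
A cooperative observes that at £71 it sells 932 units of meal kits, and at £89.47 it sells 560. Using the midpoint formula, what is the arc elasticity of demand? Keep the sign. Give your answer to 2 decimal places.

-2.17

ΔQ = 560 − 932 = -372; ΔP = 89.47 − 71 = 18.47.
Midpoints: P̄ = 80.23, Q̄ = 746.0.
ε = (ΔQ/ΔP)(P̄/Q̄) = (-372/18.47)(80.23/746.0).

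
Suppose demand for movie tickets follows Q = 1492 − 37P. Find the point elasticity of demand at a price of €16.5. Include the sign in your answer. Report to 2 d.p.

-0.69

At P = 16.5, Q = 881.500.
dQ/dP = −37.
ε = (dQ/dP)(P/Q) = (-37)(16.5/881.500).
|ε| < 1, so demand is inelastic at this price.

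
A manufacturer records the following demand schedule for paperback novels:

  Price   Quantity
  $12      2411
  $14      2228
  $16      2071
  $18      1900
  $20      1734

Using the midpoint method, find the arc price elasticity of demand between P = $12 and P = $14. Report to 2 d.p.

-0.51

At P = 12, Q = 2411; at P = 14, Q = 2228.
ΔQ = -183, ΔP = 2. Midpoints: P̄ = 13.00, Q̄ = 2319.5.
ε = (ΔQ/ΔP)(P̄/Q̄) = (-183/2)(13.00/2319.5).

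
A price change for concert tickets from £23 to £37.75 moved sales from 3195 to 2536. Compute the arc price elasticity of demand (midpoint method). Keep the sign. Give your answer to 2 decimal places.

-0.47

ΔQ = 2536 − 3195 = -659; ΔP = 37.75 − 23 = 14.75.
Midpoints: P̄ = 30.38, Q̄ = 2865.5.
ε = (ΔQ/ΔP)(P̄/Q̄) = (-659/14.75)(30.38/2865.5).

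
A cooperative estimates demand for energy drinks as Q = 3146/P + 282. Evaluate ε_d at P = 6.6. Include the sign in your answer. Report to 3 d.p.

At P = 6.6, Q = 758.667.
dQ/dP = −3146/P² = -72.222.
ε = (dQ/dP)(P/Q) = (-72.222)(6.6/758.667).

-0.628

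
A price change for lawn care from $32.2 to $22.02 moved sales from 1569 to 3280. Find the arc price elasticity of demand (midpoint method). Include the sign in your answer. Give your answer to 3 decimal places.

-1.879

ΔQ = 3280 − 1569 = 1711; ΔP = 22.02 − 32.2 = -10.18.
Midpoints: P̄ = 27.11, Q̄ = 2424.5.
ε = (ΔQ/ΔP)(P̄/Q̄) = (1711/-10.18)(27.11/2424.5).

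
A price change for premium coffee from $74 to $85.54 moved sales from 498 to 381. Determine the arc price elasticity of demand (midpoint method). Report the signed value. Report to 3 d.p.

-1.840

ΔQ = 381 − 498 = -117; ΔP = 85.54 − 74 = 11.54.
Midpoints: P̄ = 79.77, Q̄ = 439.5.
ε = (ΔQ/ΔP)(P̄/Q̄) = (-117/11.54)(79.77/439.5).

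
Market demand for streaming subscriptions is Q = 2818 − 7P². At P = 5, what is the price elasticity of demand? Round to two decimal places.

At P = 5, Q = 2643.
dQ/dP = −14P = -70.
ε = (dQ/dP)(P/Q) = (-70)(5/2643).

-0.13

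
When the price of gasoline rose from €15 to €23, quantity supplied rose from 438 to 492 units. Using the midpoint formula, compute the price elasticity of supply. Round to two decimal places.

ΔQ = 492 − 438 = 54; ΔP = 23 − 15 = 8.
Midpoints: P̄ = 19.00, Q̄ = 465.0.
ε_s = (ΔQ/ΔP)(P̄/Q̄) = (54/8)(19.00/465.0).

0.28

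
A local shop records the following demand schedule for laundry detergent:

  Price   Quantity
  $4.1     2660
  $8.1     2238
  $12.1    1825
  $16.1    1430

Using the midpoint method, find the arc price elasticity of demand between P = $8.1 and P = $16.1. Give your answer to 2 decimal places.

-0.67

At P = 8.1, Q = 2238; at P = 16.1, Q = 1430.
ΔQ = -808, ΔP = 8.0. Midpoints: P̄ = 12.10, Q̄ = 1834.0.
ε = (ΔQ/ΔP)(P̄/Q̄) = (-808/8.0)(12.10/1834.0).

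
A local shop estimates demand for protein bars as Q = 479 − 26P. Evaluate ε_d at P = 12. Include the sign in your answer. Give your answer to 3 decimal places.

-1.868

At P = 12, Q = 167.
dQ/dP = −26.
ε = (dQ/dP)(P/Q) = (-26)(12/167).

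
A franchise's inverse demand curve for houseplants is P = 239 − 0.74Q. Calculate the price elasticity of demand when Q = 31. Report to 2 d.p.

-9.42

At Q = 31, P = 239 − 0.74(31) = 216.06.
dP/dQ = −0.74, so dQ/dP = 1/(−0.74) = -1.351.
ε = (dQ/dP)(P/Q) = (-1.351)(216.06/31).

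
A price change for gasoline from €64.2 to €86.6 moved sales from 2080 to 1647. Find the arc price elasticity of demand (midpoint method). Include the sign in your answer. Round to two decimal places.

-0.78

ΔQ = 1647 − 2080 = -433; ΔP = 86.6 − 64.2 = 22.4.
Midpoints: P̄ = 75.40, Q̄ = 1863.5.
ε = (ΔQ/ΔP)(P̄/Q̄) = (-433/22.4)(75.40/1863.5).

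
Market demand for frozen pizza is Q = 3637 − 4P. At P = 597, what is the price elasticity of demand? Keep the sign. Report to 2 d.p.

-1.91

At P = 597, Q = 1249.
dQ/dP = −4.
ε = (dQ/dP)(P/Q) = (-4)(597/1249).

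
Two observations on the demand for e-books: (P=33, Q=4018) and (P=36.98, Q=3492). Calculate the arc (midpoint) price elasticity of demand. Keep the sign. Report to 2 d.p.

-1.23

ΔQ = 3492 − 4018 = -526; ΔP = 36.98 − 33 = 3.98.
Midpoints: P̄ = 34.99, Q̄ = 3755.0.
ε = (ΔQ/ΔP)(P̄/Q̄) = (-526/3.98)(34.99/3755.0).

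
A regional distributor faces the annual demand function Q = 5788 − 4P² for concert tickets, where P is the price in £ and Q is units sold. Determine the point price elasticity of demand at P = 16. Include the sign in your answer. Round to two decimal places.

At P = 16, Q = 4764.
dQ/dP = −8P = -128.
ε = (dQ/dP)(P/Q) = (-128)(16/4764).

-0.43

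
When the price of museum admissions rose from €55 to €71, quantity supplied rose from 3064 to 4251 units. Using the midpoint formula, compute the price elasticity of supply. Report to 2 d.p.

ΔQ = 4251 − 3064 = 1187; ΔP = 71 − 55 = 16.
Midpoints: P̄ = 63.00, Q̄ = 3657.5.
ε_s = (ΔQ/ΔP)(P̄/Q̄) = (1187/16)(63.00/3657.5).

1.28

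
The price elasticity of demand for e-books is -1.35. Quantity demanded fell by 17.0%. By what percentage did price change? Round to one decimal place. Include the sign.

12.6%

%ΔP ≈ %ΔQ / ε = (-17.0%)/(-1.35) = 12.59%.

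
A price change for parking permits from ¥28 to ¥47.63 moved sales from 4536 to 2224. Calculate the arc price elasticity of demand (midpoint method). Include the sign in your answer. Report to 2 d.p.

ΔQ = 2224 − 4536 = -2312; ΔP = 47.63 − 28 = 19.63.
Midpoints: P̄ = 37.81, Q̄ = 3380.0.
ε = (ΔQ/ΔP)(P̄/Q̄) = (-2312/19.63)(37.81/3380.0).

-1.32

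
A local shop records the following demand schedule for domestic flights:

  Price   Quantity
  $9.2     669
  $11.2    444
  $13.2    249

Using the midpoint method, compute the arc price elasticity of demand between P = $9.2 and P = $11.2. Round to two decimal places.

At P = 9.2, Q = 669; at P = 11.2, Q = 444.
ΔQ = -225, ΔP = 2.0. Midpoints: P̄ = 10.20, Q̄ = 556.5.
ε = (ΔQ/ΔP)(P̄/Q̄) = (-225/2.0)(10.20/556.5).

-2.06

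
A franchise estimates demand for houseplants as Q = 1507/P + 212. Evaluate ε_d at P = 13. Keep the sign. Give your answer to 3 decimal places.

At P = 13, Q = 327.923.
dQ/dP = −1507/P² = -8.917.
ε = (dQ/dP)(P/Q) = (-8.917)(13/327.923).

-0.354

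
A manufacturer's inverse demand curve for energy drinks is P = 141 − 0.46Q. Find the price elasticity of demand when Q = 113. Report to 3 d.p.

At Q = 113, P = 141 − 0.46(113) = 89.02.
dP/dQ = −0.46, so dQ/dP = 1/(−0.46) = -2.174.
ε = (dQ/dP)(P/Q) = (-2.174)(89.02/113).

-1.713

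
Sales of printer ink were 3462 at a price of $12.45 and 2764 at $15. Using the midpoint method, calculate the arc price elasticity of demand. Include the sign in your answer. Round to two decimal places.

-1.21

ΔQ = 2764 − 3462 = -698; ΔP = 15 − 12.45 = 2.55.
Midpoints: P̄ = 13.72, Q̄ = 3113.0.
ε = (ΔQ/ΔP)(P̄/Q̄) = (-698/2.55)(13.72/3113.0).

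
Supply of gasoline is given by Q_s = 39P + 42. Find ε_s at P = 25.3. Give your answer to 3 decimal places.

At P = 25.3, Q_s = 1028.70.
dQ_s/dP = 39.
ε_s = (dQ_s/dP)(P/Q_s) = (39)(25.3/1028.70).

0.959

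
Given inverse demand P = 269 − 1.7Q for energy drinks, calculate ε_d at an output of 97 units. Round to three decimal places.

-0.631

At Q = 97, P = 269 − 1.7(97) = 104.10.
dP/dQ = −1.7, so dQ/dP = 1/(−1.7) = -0.588.
ε = (dQ/dP)(P/Q) = (-0.588)(104.10/97).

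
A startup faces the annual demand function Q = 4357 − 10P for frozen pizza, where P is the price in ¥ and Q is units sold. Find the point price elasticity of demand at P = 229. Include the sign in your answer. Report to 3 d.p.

At P = 229, Q = 2067.
dQ/dP = −10.
ε = (dQ/dP)(P/Q) = (-10)(229/2067).

-1.108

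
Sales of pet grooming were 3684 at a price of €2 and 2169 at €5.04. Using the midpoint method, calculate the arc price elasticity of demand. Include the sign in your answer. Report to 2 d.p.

-0.60

ΔQ = 2169 − 3684 = -1515; ΔP = 5.04 − 2 = 3.04.
Midpoints: P̄ = 3.52, Q̄ = 2926.5.
ε = (ΔQ/ΔP)(P̄/Q̄) = (-1515/3.04)(3.52/2926.5).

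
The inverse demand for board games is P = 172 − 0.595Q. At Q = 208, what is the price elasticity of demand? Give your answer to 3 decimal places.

At Q = 208, P = 172 − 0.595(208) = 48.24.
dP/dQ = −0.595, so dQ/dP = 1/(−0.595) = -1.681.
ε = (dQ/dP)(P/Q) = (-1.681)(48.24/208).

-0.390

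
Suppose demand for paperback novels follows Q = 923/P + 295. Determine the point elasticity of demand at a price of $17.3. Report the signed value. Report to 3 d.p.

At P = 17.3, Q = 348.353.
dQ/dP = −923/P² = -3.084.
ε = (dQ/dP)(P/Q) = (-3.084)(17.3/348.353).

-0.153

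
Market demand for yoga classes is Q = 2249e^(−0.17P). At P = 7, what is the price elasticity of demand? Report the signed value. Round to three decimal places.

At P = 7, Q = 684.194.
dQ/dP = −0.17·2249e^(−0.17P) = −0.17Q = -116.313.
ε = (dQ/dP)(P/Q) = (-116.313)(7/684.194).
|ε| > 1, so demand is elastic at this price.

-1.190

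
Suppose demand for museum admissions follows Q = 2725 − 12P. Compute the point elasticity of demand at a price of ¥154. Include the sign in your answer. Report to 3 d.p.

-2.107

At P = 154, Q = 877.
dQ/dP = −12.
ε = (dQ/dP)(P/Q) = (-12)(154/877).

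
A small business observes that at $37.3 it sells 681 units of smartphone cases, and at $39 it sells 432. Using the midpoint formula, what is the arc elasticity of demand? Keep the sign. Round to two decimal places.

ΔQ = 432 − 681 = -249; ΔP = 39 − 37.3 = 1.7.
Midpoints: P̄ = 38.15, Q̄ = 556.5.
ε = (ΔQ/ΔP)(P̄/Q̄) = (-249/1.7)(38.15/556.5).

-10.04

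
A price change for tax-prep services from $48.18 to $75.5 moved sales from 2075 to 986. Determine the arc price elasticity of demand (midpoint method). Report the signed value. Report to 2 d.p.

-1.61

ΔQ = 986 − 2075 = -1089; ΔP = 75.5 − 48.18 = 27.32.
Midpoints: P̄ = 61.84, Q̄ = 1530.5.
ε = (ΔQ/ΔP)(P̄/Q̄) = (-1089/27.32)(61.84/1530.5).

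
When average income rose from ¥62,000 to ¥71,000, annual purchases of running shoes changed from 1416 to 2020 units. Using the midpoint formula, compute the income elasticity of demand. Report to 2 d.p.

ΔQ = 604, ΔI = 9000. Midpoints: Ī = 66,500, Q̄ = 1718.0.
ε_I = (ΔQ/ΔI)(Ī/Q̄) = (604/9000)(66500/1718.0).

2.60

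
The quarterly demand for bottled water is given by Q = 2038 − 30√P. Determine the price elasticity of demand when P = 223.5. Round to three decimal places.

At P = 223.5, Q = 1589.503.
dQ/dP = −30/(2√P) = -1.003.
ε = (dQ/dP)(P/Q) = (-1.003)(223.5/1589.503).
|ε| < 1, so demand is inelastic at this price.

-0.141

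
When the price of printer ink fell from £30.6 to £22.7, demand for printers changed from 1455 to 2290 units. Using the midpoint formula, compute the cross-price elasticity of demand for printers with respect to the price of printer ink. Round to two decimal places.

ΔQ_x = 2290 − 1455 = 835; ΔP_y = 22.7 − 30.6 = -7.9.
Midpoints: P̄_y = 26.65, Q̄_x = 1872.5.
ε_xy = (ΔQ_x/ΔP_y)(P̄_y/Q̄_x) = (835/-7.9)(26.65/1872.5).
ε_xy < 0, so the goods are complements.

-1.50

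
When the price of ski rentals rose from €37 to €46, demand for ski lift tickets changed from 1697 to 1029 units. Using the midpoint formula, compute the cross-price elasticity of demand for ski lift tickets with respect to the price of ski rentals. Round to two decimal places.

-2.26

ΔQ_x = 1029 − 1697 = -668; ΔP_y = 46 − 37 = 9.
Midpoints: P̄_y = 41.50, Q̄_x = 1363.0.
ε_xy = (ΔQ_x/ΔP_y)(P̄_y/Q̄_x) = (-668/9)(41.50/1363.0).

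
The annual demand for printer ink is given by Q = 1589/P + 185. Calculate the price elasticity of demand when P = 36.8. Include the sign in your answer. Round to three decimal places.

At P = 36.8, Q = 228.179.
dQ/dP = −1589/P² = -1.173.
ε = (dQ/dP)(P/Q) = (-1.173)(36.8/228.179).
|ε| < 1, so demand is inelastic at this price.

-0.189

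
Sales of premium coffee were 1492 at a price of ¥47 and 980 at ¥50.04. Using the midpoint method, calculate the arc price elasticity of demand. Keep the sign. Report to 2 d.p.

-6.61

ΔQ = 980 − 1492 = -512; ΔP = 50.04 − 47 = 3.04.
Midpoints: P̄ = 48.52, Q̄ = 1236.0.
ε = (ΔQ/ΔP)(P̄/Q̄) = (-512/3.04)(48.52/1236.0).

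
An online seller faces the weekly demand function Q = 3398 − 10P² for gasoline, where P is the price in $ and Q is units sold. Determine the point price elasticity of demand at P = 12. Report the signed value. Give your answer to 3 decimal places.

At P = 12, Q = 1958.
dQ/dP = −20P = -240.
ε = (dQ/dP)(P/Q) = (-240)(12/1958).

-1.471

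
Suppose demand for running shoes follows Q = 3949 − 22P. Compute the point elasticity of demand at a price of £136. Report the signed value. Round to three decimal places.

-3.126

At P = 136, Q = 957.
dQ/dP = −22.
ε = (dQ/dP)(P/Q) = (-22)(136/957).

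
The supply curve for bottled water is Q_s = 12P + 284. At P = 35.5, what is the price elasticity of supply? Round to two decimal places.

0.60

At P = 35.5, Q_s = 710.
dQ_s/dP = 12.
ε_s = (dQ_s/dP)(P/Q_s) = (12)(35.5/710).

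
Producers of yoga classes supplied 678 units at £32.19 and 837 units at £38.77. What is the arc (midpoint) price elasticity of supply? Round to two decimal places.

1.13

ΔQ = 837 − 678 = 159; ΔP = 38.77 − 32.19 = 6.58.
Midpoints: P̄ = 35.48, Q̄ = 757.5.
ε_s = (ΔQ/ΔP)(P̄/Q̄) = (159/6.58)(35.48/757.5).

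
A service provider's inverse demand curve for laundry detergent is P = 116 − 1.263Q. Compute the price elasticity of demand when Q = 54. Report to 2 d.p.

At Q = 54, P = 116 − 1.263(54) = 47.80.
dP/dQ = −1.263, so dQ/dP = 1/(−1.263) = -0.792.
ε = (dQ/dP)(P/Q) = (-0.792)(47.80/54).

-0.70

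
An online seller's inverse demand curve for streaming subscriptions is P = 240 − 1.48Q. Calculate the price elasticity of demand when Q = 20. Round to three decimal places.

-7.108

At Q = 20, P = 240 − 1.48(20) = 210.40.
dP/dQ = −1.48, so dQ/dP = 1/(−1.48) = -0.676.
ε = (dQ/dP)(P/Q) = (-0.676)(210.40/20).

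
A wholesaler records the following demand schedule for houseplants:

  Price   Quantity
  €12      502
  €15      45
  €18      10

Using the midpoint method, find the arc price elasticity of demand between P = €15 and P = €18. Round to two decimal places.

-7.00

At P = 15, Q = 45; at P = 18, Q = 10.
ΔQ = -35, ΔP = 3. Midpoints: P̄ = 16.50, Q̄ = 27.5.
ε = (ΔQ/ΔP)(P̄/Q̄) = (-35/3)(16.50/27.5).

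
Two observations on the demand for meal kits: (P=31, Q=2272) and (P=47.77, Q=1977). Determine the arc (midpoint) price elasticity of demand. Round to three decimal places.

ΔQ = 1977 − 2272 = -295; ΔP = 47.77 − 31 = 16.77.
Midpoints: P̄ = 39.39, Q̄ = 2124.5.
ε = (ΔQ/ΔP)(P̄/Q̄) = (-295/16.77)(39.39/2124.5).

-0.326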